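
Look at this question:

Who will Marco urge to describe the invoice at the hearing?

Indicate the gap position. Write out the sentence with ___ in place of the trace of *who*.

Before movement: Marco will urge who to describe the invoice at the hearing.
'who' functions as the direct object of 'urge'. The gap is right after 'urge'.

Who will Marco urge ___ to describe the invoice at the hearing?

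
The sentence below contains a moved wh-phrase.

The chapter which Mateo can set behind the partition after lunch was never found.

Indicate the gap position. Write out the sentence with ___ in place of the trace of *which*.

The chapter which Mateo can set ___ behind the partition after lunch was never found.

'which' is the direct object of 'set'. The gap is right after 'set'.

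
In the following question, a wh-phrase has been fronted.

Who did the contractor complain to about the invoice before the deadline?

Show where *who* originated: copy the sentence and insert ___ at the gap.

Underlying clause: The contractor did complain to who about the invoice before the deadline.
'who' functions as the object of the preposition 'to'. The gap is right after 'to'.

Who did the contractor complain to ___ about the invoice before the deadline?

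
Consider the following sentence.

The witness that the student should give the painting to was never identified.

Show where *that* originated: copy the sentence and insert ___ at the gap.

The witness that the student should give the painting to ___ was never identified.

'that' functions as the object of the preposition 'to' (recipient of 'give'). The gap is right after 'to'.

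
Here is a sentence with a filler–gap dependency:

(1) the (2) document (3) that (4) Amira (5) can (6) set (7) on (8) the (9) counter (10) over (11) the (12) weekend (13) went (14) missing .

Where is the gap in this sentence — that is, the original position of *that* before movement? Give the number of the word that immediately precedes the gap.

'that' is the direct object of 'set'. Wh-movement fronts it, leaving a gap right after 'set':
The document that Amira can set ___ on the counter over the weekend went missing.
'set' is word 6.

6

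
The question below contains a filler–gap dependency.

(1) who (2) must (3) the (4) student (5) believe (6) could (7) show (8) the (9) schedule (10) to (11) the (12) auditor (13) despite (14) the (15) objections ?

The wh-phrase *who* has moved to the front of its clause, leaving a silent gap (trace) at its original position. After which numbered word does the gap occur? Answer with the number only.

5

Underlying clause: The student must believe who could show the schedule to the auditor despite the objections.
'who' is the subject of the clause embedded under 'believe'. Fronting leaves a gap immediately after 'believe':
Who must the student believe ___ could show the schedule to the auditor despite the objections?
'believe' is word 5.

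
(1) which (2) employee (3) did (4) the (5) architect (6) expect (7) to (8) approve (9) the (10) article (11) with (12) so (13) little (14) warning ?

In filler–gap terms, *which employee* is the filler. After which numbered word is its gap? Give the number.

Pre-movement form: The architect did expect which employee to approve the article with so little warning.
'which employee' functions as the direct object of 'expect'. It moves to the left edge, and the trace sits right after 'expect':
Which employee did the architect expect ___ to approve the article with so little warning?
'expect' is word 6.

6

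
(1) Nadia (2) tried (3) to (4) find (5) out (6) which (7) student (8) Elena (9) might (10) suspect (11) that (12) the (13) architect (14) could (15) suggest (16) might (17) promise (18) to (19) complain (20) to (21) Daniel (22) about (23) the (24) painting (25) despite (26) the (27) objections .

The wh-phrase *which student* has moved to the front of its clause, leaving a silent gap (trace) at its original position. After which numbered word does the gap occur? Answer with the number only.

Pre-movement form: Elena might suspect that the architect could suggest which student might promise to complain to Daniel about the painting despite the objections.
'which student' functions as the subject of the clause embedded under 'suggest'. It moves to the left edge, and the trace sits right after 'suggest':
Nadia tried to find out which student Elena might suspect that the architect could suggest ___ might promise to complain to Daniel about the painting despite the objections.
'suggest' is word 15.

15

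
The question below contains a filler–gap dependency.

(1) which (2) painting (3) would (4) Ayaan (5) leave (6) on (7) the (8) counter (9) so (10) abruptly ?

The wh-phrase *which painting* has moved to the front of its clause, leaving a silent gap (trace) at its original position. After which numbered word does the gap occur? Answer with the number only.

Before movement: Ayaan would leave which painting on the counter so abruptly.
The filler 'which painting' is interpreted as the direct object of 'leave'. Wh-movement fronts it, leaving a gap right after 'leave':
Which painting would Ayaan leave ___ on the counter so abruptly?
'leave' is word 5.

5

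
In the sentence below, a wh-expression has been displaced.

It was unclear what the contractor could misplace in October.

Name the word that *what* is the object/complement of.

misplace

Before movement: The contractor could misplace what in October.
'what' is the direct object of 'misplace'. Fronting leaves a gap immediately after 'misplace':
It was unclear what the contractor could misplace ___ in October.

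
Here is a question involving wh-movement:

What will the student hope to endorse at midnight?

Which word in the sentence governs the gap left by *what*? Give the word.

endorse

Pre-movement form: The student will hope to endorse what at midnight.
The filler 'what' is interpreted as the direct object of 'endorse'. Fronting leaves a gap immediately after 'endorse':
What will the student hope to endorse ___ at midnight?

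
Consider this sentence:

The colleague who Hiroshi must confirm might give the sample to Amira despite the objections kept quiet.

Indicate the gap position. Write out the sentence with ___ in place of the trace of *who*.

The colleague who Hiroshi must confirm ___ might give the sample to Amira despite the objections kept quiet.

'who' functions as the subject of the clause embedded under 'confirm'. The gap is right after 'confirm'.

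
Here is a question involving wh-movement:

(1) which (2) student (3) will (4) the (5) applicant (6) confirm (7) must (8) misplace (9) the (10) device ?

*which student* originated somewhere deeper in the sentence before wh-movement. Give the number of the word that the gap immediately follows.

6

Pre-movement form: The applicant will confirm which student must misplace the device.
'which student' is the subject of the clause embedded under 'confirm'. Wh-movement fronts it, leaving a gap right after 'confirm':
Which student will the applicant confirm ___ must misplace the device?
'confirm' is word 6.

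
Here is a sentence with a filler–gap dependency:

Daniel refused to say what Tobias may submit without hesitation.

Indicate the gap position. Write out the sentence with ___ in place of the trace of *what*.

Daniel refused to say what Tobias may submit ___ without hesitation.

Underlying clause: Tobias may submit what without hesitation.
'what' is the direct object of 'submit'. The gap is right after 'submit'.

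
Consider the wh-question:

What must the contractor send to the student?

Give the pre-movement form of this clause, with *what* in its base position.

The filler 'what' is interpreted as the direct object of 'send'. It moves to the left edge, and the trace sits right after 'send':
What must the contractor send ___ to the student?

The contractor must send what to the student.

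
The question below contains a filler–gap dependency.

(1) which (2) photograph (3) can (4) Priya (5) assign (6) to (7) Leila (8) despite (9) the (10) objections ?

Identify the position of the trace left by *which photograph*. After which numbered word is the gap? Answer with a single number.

5

Pre-movement form: Priya can assign which photograph to Leila despite the objections.
'which photograph' is the direct object of 'assign'. It moves to the left edge, and the trace sits right after 'assign':
Which photograph can Priya assign ___ to Leila despite the objections?
'assign' is word 5.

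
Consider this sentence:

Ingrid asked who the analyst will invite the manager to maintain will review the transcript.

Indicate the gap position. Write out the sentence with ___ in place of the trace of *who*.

Ingrid asked who the analyst will invite the manager to maintain ___ will review the transcript.

In situ: The analyst will invite the manager to maintain who will review the transcript.
'who' functions as the subject of the clause embedded under 'maintain'. The gap is right after 'maintain'.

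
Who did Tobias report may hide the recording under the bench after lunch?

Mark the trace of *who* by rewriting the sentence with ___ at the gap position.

Pre-movement form: Tobias did report who may hide the recording under the bench after lunch.
'who' is the subject of the clause embedded under 'report'. The gap is right after 'report'.

Who did Tobias report ___ may hide the recording under the bench after lunch?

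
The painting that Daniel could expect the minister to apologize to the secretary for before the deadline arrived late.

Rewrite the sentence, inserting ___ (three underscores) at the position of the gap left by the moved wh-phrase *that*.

The painting that Daniel could expect the minister to apologize to the secretary for ___ before the deadline arrived late.

'that' is the object of the preposition 'for'. The gap is right after 'for'.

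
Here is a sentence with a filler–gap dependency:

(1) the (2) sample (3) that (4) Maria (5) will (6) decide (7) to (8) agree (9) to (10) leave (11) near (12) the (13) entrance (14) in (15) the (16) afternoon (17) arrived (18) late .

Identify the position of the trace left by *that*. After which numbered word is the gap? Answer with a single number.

'that' is the direct object of 'leave'. Fronting leaves a gap immediately after 'leave':
The sample that Maria will decide to agree to leave ___ near the entrance in the afternoon arrived late.
'leave' is word 10.

10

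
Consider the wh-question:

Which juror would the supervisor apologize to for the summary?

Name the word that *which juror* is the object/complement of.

Pre-movement form: The supervisor would apologize to which juror for the summary.
'which juror' is the object of the preposition 'to'. Fronting leaves a gap immediately after 'to':
Which juror would the supervisor apologize to ___ for the summary?

to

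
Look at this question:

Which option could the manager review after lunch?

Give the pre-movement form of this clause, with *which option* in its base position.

The filler 'which option' is interpreted as the direct object of 'review'. Fronting leaves a gap immediately after 'review':
Which option could the manager review ___ after lunch?

The manager could review which option after lunch.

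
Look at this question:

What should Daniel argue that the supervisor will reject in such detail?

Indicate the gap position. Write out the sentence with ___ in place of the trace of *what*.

What should Daniel argue that the supervisor will reject ___ in such detail?

Pre-movement form: Daniel should argue that the supervisor will reject what in such detail.
'what' is the direct object of 'reject'. The gap is right after 'reject'.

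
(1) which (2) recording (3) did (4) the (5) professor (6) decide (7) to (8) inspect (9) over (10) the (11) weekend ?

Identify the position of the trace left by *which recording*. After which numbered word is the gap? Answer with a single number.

8

Pre-movement form: The professor did decide to inspect which recording over the weekend.
The filler 'which recording' is interpreted as the direct object of 'inspect'. Fronting leaves a gap immediately after 'inspect':
Which recording did the professor decide to inspect ___ over the weekend?
'inspect' is word 8.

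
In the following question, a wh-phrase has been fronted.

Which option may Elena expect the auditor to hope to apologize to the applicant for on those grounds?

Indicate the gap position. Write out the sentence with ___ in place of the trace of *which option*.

Which option may Elena expect the auditor to hope to apologize to the applicant for ___ on those grounds?

Pre-movement form: Elena may expect the auditor to hope to apologize to the applicant for which option on those grounds.
'which option' functions as the object of the preposition 'for'. The gap is right after 'for'.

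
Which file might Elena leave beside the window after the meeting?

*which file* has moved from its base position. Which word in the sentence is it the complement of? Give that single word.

leave

In situ: Elena might leave which file beside the window after the meeting.
'which file' is the direct object of 'leave'. Fronting leaves a gap immediately after 'leave':
Which file might Elena leave ___ beside the window after the meeting?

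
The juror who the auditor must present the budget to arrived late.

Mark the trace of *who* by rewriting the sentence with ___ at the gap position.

The filler 'who' is interpreted as the object of the preposition 'to' (recipient of 'present'). The gap is right after 'to'.

The juror who the auditor must present the budget to ___ arrived late.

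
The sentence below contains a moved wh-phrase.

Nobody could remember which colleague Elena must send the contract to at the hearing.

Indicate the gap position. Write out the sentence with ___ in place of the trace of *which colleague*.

In situ: Elena must send the contract to which colleague at the hearing.
'which colleague' is the object of the preposition 'to' (recipient of 'send'). The gap is right after 'to'.

Nobody could remember which colleague Elena must send the contract to ___ at the hearing.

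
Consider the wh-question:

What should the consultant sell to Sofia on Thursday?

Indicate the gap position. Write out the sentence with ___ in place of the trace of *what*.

What should the consultant sell ___ to Sofia on Thursday?

Pre-movement form: The consultant should sell what to Sofia on Thursday.
'what' functions as the direct object of 'sell'. The gap is right after 'sell'.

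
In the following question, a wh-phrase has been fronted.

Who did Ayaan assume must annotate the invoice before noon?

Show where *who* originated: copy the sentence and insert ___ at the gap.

Who did Ayaan assume ___ must annotate the invoice before noon?

Pre-movement form: Ayaan did assume who must annotate the invoice before noon.
The filler 'who' is interpreted as the subject of the clause embedded under 'assume'. The gap is right after 'assume'.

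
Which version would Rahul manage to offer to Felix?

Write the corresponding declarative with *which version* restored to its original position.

Rahul would manage to offer which version to Felix.

The filler 'which version' is interpreted as the direct object of 'offer'. It moves to the left edge, and the trace sits right after 'offer':
Which version would Rahul manage to offer ___ to Felix?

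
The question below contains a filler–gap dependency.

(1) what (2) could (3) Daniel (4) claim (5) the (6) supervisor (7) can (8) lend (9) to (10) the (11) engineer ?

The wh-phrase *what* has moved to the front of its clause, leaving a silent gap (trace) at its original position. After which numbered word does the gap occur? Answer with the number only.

8

In situ: Daniel could claim the supervisor can lend what to the engineer.
The filler 'what' is interpreted as the direct object of 'lend'. It moves to the left edge, and the trace sits right after 'lend':
What could Daniel claim the supervisor can lend ___ to the engineer?
'lend' is word 8.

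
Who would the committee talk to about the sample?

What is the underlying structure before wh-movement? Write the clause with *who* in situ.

'who' functions as the object of the preposition 'to'. Wh-movement fronts it, leaving a gap right after 'to':
Who would the committee talk to ___ about the sample?

The committee would talk to who about the sample.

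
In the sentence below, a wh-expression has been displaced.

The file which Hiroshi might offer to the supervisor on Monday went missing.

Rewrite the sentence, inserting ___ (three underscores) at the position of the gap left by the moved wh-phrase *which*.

'which' is the direct object of 'offer'. The gap is right after 'offer'.

The file which Hiroshi might offer ___ to the supervisor on Monday went missing.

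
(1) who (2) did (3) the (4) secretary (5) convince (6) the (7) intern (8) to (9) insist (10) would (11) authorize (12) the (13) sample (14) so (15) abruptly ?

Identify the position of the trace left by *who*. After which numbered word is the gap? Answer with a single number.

Underlying clause: The secretary did convince the intern to insist who would authorize the sample so abruptly.
The filler 'who' is interpreted as the subject of the clause embedded under 'insist'. It moves to the left edge, and the trace sits right after 'insist':
Who did the secretary convince the intern to insist ___ would authorize the sample so abruptly?
'insist' is word 9.

9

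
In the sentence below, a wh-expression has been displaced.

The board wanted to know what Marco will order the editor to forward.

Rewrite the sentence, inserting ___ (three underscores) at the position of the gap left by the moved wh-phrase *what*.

Before movement: Marco will order the editor to forward what.
'what' is the direct object of 'forward'. The gap is right after 'forward'.

The board wanted to know what Marco will order the editor to forward ___.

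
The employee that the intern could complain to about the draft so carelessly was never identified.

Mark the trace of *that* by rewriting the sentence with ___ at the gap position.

'that' is the object of the preposition 'to'. The gap is right after 'to'.

The employee that the intern could complain to ___ about the draft so carelessly was never identified.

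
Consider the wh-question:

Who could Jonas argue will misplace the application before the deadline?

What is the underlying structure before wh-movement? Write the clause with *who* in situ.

The filler 'who' is interpreted as the subject of the clause embedded under 'argue'. Fronting leaves a gap immediately after 'argue':
Who could Jonas argue ___ will misplace the application before the deadline?

Jonas could argue who will misplace the application before the deadline.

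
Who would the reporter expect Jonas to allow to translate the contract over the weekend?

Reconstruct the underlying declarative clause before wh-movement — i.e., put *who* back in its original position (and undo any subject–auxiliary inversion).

The reporter would expect Jonas to allow who to translate the contract over the weekend.

'who' is the direct object of 'allow'. Fronting leaves a gap immediately after 'allow':
Who would the reporter expect Jonas to allow ___ to translate the contract over the weekend?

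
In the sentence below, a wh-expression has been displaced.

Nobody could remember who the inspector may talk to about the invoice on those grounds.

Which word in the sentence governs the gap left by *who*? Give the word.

In situ: The inspector may talk to who about the invoice on those grounds.
The filler 'who' is interpreted as the object of the preposition 'to'. Fronting leaves a gap immediately after 'to':
Nobody could remember who the inspector may talk to ___ about the invoice on those grounds.

to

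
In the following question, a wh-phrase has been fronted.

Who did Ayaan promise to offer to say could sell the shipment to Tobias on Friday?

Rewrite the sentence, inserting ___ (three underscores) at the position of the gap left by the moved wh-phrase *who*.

Before movement: Ayaan did promise to offer to say who could sell the shipment to Tobias on Friday.
'who' is the subject of the clause embedded under 'say'. The gap is right after 'say'.

Who did Ayaan promise to offer to say ___ could sell the shipment to Tobias on Friday?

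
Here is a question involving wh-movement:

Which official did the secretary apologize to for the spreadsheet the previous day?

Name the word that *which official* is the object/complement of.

to

Before movement: The secretary did apologize to which official for the spreadsheet the previous day.
'which official' functions as the object of the preposition 'to'. Fronting leaves a gap immediately after 'to':
Which official did the secretary apologize to ___ for the spreadsheet the previous day?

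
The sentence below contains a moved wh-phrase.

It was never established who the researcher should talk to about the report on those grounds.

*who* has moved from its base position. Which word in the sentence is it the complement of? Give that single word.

to

Pre-movement form: The researcher should talk to who about the report on those grounds.
'who' functions as the object of the preposition 'to'. Wh-movement fronts it, leaving a gap right after 'to':
It was never established who the researcher should talk to ___ about the report on those grounds.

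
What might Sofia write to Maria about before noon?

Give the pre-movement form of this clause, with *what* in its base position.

The filler 'what' is interpreted as the object of the preposition 'about'. It moves to the left edge, and the trace sits right after 'about':
What might Sofia write to Maria about ___ before noon?

Sofia might write to Maria about what before noon.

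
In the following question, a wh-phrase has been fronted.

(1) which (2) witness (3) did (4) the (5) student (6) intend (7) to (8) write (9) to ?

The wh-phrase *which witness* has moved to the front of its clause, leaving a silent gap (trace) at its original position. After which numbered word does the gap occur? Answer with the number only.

In situ: The student did intend to write to which witness.
The filler 'which witness' is interpreted as the object of the preposition 'to'. It moves to the left edge, and the trace sits right after 'to':
Which witness did the student intend to write to ___?
'to' is word 9.

9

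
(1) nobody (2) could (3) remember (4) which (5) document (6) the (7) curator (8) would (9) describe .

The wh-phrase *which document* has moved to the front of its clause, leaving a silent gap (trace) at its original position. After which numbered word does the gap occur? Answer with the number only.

9

Before movement: The curator would describe which document.
'which document' is the direct object of 'describe'. Fronting leaves a gap immediately after 'describe':
Nobody could remember which document the curator would describe ___.
'describe' is word 9.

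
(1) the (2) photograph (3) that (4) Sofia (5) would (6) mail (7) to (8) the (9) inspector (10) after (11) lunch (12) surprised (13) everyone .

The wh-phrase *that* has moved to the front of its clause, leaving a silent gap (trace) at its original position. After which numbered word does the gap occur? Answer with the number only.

6

The filler 'that' is interpreted as the direct object of 'mail'. Fronting leaves a gap immediately after 'mail':
The photograph that Sofia would mail ___ to the inspector after lunch surprised everyone.
'mail' is word 6.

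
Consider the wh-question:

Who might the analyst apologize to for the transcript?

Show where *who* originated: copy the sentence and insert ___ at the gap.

Before movement: The analyst might apologize to who for the transcript.
'who' is the object of the preposition 'to'. The gap is right after 'to'.

Who might the analyst apologize to ___ for the transcript?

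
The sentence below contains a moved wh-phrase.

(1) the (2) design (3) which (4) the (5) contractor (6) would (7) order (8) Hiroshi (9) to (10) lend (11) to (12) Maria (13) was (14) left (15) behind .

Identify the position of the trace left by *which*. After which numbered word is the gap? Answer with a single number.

'which' functions as the direct object of 'lend'. Wh-movement fronts it, leaving a gap right after 'lend':
The design which the contractor would order Hiroshi to lend ___ to Maria was left behind.
'lend' is word 10.

10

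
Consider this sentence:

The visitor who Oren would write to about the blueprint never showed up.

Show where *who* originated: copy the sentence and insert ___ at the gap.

The visitor who Oren would write to ___ about the blueprint never showed up.

'who' functions as the object of the preposition 'to'. The gap is right after 'to'.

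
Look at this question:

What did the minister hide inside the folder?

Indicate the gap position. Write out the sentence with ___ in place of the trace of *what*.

Before movement: The minister did hide what inside the folder.
'what' functions as the direct object of 'hide'. The gap is right after 'hide'.

What did the minister hide ___ inside the folder?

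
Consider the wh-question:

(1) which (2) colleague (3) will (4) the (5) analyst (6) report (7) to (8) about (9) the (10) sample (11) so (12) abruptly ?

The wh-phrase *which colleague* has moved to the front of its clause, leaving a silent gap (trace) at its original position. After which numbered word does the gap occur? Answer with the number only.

7

In situ: The analyst will report to which colleague about the sample so abruptly.
The filler 'which colleague' is interpreted as the object of the preposition 'to'. Fronting leaves a gap immediately after 'to':
Which colleague will the analyst report to ___ about the sample so abruptly?
'to' is word 7.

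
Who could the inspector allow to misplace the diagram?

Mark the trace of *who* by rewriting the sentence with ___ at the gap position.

Before movement: The inspector could allow who to misplace the diagram.
'who' functions as the direct object of 'allow'. The gap is right after 'allow'.

Who could the inspector allow ___ to misplace the diagram?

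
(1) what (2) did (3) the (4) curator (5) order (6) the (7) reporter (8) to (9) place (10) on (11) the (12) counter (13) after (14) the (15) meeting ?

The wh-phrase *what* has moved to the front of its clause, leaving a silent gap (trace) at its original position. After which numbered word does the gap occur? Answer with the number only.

9

Before movement: The curator did order the reporter to place what on the counter after the meeting.
'what' is the direct object of 'place'. Fronting leaves a gap immediately after 'place':
What did the curator order the reporter to place ___ on the counter after the meeting?
'place' is word 9.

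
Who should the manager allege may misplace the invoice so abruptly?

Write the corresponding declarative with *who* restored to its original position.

'who' is the subject of the clause embedded under 'allege'. Wh-movement fronts it, leaving a gap right after 'allege':
Who should the manager allege ___ may misplace the invoice so abruptly?

The manager should allege who may misplace the invoice so abruptly.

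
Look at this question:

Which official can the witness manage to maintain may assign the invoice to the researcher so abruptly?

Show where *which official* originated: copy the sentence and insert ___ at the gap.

Before movement: The witness can manage to maintain which official may assign the invoice to the researcher so abruptly.
The filler 'which official' is interpreted as the subject of the clause embedded under 'maintain'. The gap is right after 'maintain'.

Which official can the witness manage to maintain ___ may assign the invoice to the researcher so abruptly?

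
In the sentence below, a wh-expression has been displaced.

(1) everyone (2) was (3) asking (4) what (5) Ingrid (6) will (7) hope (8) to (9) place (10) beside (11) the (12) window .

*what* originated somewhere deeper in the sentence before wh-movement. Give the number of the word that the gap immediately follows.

9

Underlying clause: Ingrid will hope to place what beside the window.
The filler 'what' is interpreted as the direct object of 'place'. Wh-movement fronts it, leaving a gap right after 'place':
Everyone was asking what Ingrid will hope to place ___ beside the window.
'place' is word 9.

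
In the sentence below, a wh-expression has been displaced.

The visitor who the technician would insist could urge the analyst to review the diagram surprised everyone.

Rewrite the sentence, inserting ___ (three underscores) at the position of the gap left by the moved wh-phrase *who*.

The visitor who the technician would insist ___ could urge the analyst to review the diagram surprised everyone.

'who' is the subject of the clause embedded under 'insist'. The gap is right after 'insist'.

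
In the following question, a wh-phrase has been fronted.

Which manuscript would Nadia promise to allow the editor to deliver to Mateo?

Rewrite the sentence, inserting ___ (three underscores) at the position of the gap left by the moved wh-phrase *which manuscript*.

Pre-movement form: Nadia would promise to allow the editor to deliver which manuscript to Mateo.
'which manuscript' functions as the direct object of 'deliver'. The gap is right after 'deliver'.

Which manuscript would Nadia promise to allow the editor to deliver ___ to Mateo?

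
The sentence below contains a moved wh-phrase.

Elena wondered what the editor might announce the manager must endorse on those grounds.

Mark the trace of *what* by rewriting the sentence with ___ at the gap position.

Underlying clause: The editor might announce the manager must endorse what on those grounds.
'what' is the direct object of 'endorse'. The gap is right after 'endorse'.

Elena wondered what the editor might announce the manager must endorse ___ on those grounds.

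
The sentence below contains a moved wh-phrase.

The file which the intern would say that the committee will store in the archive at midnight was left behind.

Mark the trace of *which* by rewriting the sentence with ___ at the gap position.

The file which the intern would say that the committee will store ___ in the archive at midnight was left behind.

'which' is the direct object of 'store'. The gap is right after 'store'.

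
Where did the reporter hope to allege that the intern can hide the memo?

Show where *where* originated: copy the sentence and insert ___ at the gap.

Where did the reporter hope to allege that the intern can hide the memo ___?

Before movement: The reporter did hope to allege that the intern can hide the memo where.
'where' is the locative complement of 'hide'. The gap is right after 'memo'.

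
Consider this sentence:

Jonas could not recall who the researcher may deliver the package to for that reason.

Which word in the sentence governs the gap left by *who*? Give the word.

Underlying clause: The researcher may deliver the package to who for that reason.
'who' is the object of the preposition 'to' (recipient of 'deliver'). It moves to the left edge, and the trace sits right after 'to':
Jonas could not recall who the researcher may deliver the package to ___ for that reason.

to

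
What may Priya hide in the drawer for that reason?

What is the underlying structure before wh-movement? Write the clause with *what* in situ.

'what' functions as the direct object of 'hide'. Fronting leaves a gap immediately after 'hide':
What may Priya hide ___ in the drawer for that reason?

Priya may hide what in the drawer for that reason.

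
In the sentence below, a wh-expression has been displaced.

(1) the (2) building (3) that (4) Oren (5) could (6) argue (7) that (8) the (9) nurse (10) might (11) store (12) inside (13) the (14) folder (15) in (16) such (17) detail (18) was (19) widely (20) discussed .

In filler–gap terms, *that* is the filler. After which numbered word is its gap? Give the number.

11

'that' is the direct object of 'store'. Fronting leaves a gap immediately after 'store':
The building that Oren could argue that the nurse might store ___ inside the folder in such detail was widely discussed.
'store' is word 11.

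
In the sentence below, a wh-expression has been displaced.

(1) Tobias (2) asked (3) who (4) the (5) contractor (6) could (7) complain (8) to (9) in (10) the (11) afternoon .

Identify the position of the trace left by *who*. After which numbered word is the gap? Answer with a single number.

8

In situ: The contractor could complain to who in the afternoon.
'who' is the object of the preposition 'to'. Wh-movement fronts it, leaving a gap right after 'to':
Tobias asked who the contractor could complain to ___ in the afternoon.
'to' is word 8.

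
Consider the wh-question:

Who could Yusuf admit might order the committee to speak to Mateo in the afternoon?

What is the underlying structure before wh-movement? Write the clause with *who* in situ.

'who' functions as the subject of the clause embedded under 'admit'. Wh-movement fronts it, leaving a gap right after 'admit':
Who could Yusuf admit ___ might order the committee to speak to Mateo in the afternoon?

Yusuf could admit who might order the committee to speak to Mateo in the afternoon.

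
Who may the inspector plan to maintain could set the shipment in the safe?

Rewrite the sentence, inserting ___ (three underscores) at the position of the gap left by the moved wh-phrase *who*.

In situ: The inspector may plan to maintain who could set the shipment in the safe.
'who' functions as the subject of the clause embedded under 'maintain'. The gap is right after 'maintain'.

Who may the inspector plan to maintain ___ could set the shipment in the safe?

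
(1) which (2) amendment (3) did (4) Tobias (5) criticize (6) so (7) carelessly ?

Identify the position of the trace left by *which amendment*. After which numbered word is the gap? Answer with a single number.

5

In situ: Tobias did criticize which amendment so carelessly.
'which amendment' functions as the direct object of 'criticize'. It moves to the left edge, and the trace sits right after 'criticize':
Which amendment did Tobias criticize ___ so carelessly?
'criticize' is word 5.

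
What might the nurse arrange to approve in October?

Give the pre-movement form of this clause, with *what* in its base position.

'what' is the direct object of 'approve'. Wh-movement fronts it, leaving a gap right after 'approve':
What might the nurse arrange to approve ___ in October?

The nurse might arrange to approve what in October.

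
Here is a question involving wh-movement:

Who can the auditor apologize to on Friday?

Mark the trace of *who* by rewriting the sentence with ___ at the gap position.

In situ: The auditor can apologize to who on Friday.
The filler 'who' is interpreted as the object of the preposition 'to'. The gap is right after 'to'.

Who can the auditor apologize to ___ on Friday?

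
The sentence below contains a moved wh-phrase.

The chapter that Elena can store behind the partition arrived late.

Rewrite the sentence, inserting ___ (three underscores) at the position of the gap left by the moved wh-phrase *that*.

The chapter that Elena can store ___ behind the partition arrived late.

'that' is the direct object of 'store'. The gap is right after 'store'.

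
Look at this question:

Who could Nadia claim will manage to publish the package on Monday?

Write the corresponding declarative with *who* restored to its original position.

The filler 'who' is interpreted as the subject of the clause embedded under 'claim'. Fronting leaves a gap immediately after 'claim':
Who could Nadia claim ___ will manage to publish the package on Monday?

Nadia could claim who will manage to publish the package on Monday.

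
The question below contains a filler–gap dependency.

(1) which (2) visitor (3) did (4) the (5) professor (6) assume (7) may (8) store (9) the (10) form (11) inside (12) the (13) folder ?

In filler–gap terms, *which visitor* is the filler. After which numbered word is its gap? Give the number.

6

Pre-movement form: The professor did assume which visitor may store the form inside the folder.
'which visitor' functions as the subject of the clause embedded under 'assume'. Fronting leaves a gap immediately after 'assume':
Which visitor did the professor assume ___ may store the form inside the folder?
'assume' is word 6.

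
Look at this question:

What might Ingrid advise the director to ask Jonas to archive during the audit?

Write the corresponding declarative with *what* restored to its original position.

Ingrid might advise the director to ask Jonas to archive what during the audit.

'what' functions as the direct object of 'archive'. It moves to the left edge, and the trace sits right after 'archive':
What might Ingrid advise the director to ask Jonas to archive ___ during the audit?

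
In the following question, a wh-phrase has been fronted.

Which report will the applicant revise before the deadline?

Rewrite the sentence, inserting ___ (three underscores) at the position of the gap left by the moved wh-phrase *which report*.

Which report will the applicant revise ___ before the deadline?

In situ: The applicant will revise which report before the deadline.
'which report' functions as the direct object of 'revise'. The gap is right after 'revise'.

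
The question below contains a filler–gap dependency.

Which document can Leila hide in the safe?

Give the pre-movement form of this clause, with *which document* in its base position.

Leila can hide which document in the safe.

'which document' is the direct object of 'hide'. Fronting leaves a gap immediately after 'hide':
Which document can Leila hide ___ in the safe?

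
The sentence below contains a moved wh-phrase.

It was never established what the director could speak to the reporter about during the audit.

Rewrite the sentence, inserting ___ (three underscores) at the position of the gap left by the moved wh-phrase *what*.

It was never established what the director could speak to the reporter about ___ during the audit.

Before movement: The director could speak to the reporter about what during the audit.
The filler 'what' is interpreted as the object of the preposition 'about'. The gap is right after 'about'.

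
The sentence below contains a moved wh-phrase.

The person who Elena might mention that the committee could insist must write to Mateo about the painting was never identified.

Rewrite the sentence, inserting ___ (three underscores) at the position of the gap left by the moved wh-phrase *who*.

The filler 'who' is interpreted as the subject of the clause embedded under 'insist'. The gap is right after 'insist'.

The person who Elena might mention that the committee could insist ___ must write to Mateo about the painting was never identified.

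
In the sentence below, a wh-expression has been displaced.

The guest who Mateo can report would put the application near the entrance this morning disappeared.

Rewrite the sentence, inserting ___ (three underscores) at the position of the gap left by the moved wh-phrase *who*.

'who' functions as the subject of the clause embedded under 'report'. The gap is right after 'report'.

The guest who Mateo can report ___ would put the application near the entrance this morning disappeared.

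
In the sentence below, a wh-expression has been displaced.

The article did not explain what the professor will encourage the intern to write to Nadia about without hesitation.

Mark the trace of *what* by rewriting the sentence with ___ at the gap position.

The article did not explain what the professor will encourage the intern to write to Nadia about ___ without hesitation.

Underlying clause: The professor will encourage the intern to write to Nadia about what without hesitation.
The filler 'what' is interpreted as the object of the preposition 'about'. The gap is right after 'about'.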